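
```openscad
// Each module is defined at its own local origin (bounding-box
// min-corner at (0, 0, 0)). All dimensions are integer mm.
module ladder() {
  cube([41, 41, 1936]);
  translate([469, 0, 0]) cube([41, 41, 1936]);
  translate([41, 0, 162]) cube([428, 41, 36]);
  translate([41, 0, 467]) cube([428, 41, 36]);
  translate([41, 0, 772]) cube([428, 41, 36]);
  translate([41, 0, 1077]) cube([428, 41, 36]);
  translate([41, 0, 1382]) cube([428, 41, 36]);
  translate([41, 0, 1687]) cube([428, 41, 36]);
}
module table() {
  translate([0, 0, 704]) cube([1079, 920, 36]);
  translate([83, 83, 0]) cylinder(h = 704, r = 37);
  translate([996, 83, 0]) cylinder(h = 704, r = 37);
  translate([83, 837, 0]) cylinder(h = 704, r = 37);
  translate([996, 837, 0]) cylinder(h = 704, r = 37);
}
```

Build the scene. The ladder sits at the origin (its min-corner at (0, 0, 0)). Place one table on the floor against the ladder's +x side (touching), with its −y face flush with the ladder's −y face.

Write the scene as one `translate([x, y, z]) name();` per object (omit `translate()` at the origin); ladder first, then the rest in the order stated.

ladder();
translate([510, 0, 0]) table();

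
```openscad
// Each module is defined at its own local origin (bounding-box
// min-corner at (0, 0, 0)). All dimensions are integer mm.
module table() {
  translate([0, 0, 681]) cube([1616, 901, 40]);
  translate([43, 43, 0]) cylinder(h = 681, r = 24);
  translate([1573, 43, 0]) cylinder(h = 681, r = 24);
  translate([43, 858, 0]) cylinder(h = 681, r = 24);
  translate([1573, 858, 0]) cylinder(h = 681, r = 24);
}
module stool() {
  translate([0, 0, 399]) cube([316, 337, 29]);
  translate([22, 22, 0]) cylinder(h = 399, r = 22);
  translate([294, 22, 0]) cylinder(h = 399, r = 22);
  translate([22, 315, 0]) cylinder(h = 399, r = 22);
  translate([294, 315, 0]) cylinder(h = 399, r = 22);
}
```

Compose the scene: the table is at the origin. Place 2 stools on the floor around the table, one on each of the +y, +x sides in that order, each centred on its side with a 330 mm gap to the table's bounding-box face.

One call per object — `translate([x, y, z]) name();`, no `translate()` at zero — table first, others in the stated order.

table();
translate([650, 1231, 0]) stool();
translate([1946, 282, 0]) stool();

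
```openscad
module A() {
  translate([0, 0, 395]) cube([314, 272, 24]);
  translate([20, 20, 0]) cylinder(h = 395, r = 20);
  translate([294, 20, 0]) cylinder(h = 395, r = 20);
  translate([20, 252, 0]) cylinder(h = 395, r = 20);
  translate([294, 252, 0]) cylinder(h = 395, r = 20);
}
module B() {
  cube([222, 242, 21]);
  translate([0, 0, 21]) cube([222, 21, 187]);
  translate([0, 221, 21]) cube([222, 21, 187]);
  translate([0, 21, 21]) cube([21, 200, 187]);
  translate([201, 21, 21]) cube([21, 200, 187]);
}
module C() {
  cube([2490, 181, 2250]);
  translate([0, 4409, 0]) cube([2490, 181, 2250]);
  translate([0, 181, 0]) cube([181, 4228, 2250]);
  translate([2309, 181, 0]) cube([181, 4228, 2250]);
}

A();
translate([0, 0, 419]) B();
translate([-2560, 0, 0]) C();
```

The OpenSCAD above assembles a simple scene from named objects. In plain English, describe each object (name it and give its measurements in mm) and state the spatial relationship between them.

A is a simple wooden stool: a rectangular seat 314 mm (x) by 272 mm (y), 24 mm thick, top face at z = 419 mm, on four round legs, each 40 mm in diameter. The legs rest on z = 0, each leg's axis is inset half a diameter from the nearest pair of seat edges (so the leg's bounding box is flush with the corner).

B is an open-topped rectangular box: outside dimensions 222×242×208 mm, with a uniform wall and base thickness of 21 mm. The base is a full 222×242 slab on the floor; four walls sit on top of the base. The front and back walls (the −y and +y sides) span the full width; the two side walls fit between them.

C is a box-shaped house frame (walls only): outside footprint 2490×4590 mm, wall height 2250 mm, wall thickness 181 mm. The two y-facing walls run the full x-width; the two x-facing walls fit between the inner faces of the y-facing walls.

The open box is on top of the stool. The house frame is on the floor beside the stool on its −x side.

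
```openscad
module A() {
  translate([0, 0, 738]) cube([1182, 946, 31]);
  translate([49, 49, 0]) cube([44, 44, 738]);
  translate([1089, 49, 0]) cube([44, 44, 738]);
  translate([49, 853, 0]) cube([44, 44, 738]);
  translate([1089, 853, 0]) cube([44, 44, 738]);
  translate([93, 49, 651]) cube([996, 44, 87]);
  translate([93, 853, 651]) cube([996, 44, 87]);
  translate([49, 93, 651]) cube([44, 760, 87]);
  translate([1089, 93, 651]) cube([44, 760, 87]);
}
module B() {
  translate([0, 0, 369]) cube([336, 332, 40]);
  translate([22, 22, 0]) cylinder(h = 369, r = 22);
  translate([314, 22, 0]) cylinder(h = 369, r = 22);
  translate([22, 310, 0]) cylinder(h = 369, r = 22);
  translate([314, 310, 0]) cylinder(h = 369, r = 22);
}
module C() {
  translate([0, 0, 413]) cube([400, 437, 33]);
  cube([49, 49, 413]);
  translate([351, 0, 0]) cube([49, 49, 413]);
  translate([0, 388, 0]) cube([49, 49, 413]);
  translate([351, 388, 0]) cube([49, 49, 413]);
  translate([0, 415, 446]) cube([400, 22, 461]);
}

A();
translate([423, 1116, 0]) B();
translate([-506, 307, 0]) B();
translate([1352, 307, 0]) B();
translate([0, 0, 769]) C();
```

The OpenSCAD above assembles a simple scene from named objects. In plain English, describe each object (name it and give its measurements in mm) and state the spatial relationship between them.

A is a table: top 1182 mm (x) × 946 mm (y), 31 mm thick, upper face at z = 769 mm, on four 44×44 mm square legs, each inset 49 mm from the nearest pair of top edges, running from z = 0 to the bottom of the top. Four apron rails, 44 mm thick and 87 mm tall, run between adjacent legs with their top edges flush with the underside of the top and their outer faces flush with the legs' outer faces.

B is a four-legged stool. The seat is a 336×332×40 mm slab whose top surface is at z = 409 mm; four round legs, each 44 mm in diameter, run from the floor (z = 0) to the underside of the seat, each leg's axis is inset half a diameter from the nearest pair of seat edges (so the leg's bounding box is flush with the corner).

C is a chair. The seat is a 400×437×33 mm slab with its top at z = 446 mm, on four 49×49 mm corner legs (flush with the seat edges, standing on z = 0). A flat backrest 22 mm thick, 461 mm tall, spans the full seat width and rises from the seat top along its +y edge, rear face flush with the rear of the seat.

Three stools sit around the table at the +y, −x, +x sides. The chair is on top of the table.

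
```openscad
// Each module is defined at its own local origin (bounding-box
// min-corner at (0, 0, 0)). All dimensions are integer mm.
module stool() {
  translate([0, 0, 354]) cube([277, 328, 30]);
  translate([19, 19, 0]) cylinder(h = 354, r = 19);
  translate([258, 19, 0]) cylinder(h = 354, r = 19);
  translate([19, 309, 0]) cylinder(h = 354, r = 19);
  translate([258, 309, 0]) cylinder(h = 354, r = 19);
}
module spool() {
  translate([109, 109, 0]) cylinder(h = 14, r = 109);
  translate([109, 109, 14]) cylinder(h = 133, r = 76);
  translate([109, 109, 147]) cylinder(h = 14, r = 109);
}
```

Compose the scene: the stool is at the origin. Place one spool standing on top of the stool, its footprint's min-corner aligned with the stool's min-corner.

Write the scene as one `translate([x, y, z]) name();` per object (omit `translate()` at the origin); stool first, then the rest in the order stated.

stool();
translate([0, 0, 384]) spool();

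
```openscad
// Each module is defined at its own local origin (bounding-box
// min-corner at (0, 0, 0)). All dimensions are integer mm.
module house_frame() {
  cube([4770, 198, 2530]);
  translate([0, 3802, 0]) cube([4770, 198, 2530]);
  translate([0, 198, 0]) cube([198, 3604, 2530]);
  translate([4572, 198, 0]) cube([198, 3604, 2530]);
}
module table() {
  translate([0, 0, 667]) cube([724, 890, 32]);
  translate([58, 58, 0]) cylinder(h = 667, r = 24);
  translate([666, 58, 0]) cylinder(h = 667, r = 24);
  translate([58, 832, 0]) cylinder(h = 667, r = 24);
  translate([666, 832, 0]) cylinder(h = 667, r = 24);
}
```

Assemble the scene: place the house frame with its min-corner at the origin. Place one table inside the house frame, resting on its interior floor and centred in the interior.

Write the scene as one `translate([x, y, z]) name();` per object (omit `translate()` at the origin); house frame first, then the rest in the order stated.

house_frame();
translate([2023, 1555, 0]) table();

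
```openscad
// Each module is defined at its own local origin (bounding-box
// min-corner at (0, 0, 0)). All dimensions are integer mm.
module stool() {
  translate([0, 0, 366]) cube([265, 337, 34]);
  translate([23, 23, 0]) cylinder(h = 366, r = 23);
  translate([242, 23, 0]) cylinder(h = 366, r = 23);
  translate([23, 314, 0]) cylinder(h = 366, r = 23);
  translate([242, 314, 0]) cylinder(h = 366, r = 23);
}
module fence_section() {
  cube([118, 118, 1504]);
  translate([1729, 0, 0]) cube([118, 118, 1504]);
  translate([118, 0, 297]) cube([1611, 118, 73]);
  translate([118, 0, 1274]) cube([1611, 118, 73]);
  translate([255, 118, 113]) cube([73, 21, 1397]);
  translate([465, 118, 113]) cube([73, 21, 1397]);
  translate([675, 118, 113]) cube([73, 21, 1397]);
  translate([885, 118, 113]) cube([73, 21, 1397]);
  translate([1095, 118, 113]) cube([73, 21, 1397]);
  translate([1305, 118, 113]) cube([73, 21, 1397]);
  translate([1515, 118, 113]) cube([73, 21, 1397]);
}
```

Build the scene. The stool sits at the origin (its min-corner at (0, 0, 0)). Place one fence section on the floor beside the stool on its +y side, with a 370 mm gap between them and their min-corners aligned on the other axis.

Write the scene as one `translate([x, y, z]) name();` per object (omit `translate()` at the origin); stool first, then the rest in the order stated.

stool();
translate([0, 707, 0]) fence_section();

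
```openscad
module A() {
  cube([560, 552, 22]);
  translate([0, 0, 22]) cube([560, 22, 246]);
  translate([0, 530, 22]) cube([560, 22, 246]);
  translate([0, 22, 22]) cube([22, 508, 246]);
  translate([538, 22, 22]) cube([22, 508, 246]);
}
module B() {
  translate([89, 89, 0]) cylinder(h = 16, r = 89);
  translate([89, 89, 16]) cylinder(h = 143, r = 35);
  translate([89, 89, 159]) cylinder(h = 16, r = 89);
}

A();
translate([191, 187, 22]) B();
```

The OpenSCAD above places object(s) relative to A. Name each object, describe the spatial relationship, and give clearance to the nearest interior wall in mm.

Clearances: x = 169, y = 165; minimum 165 mm.

A is an open box. B is a spool. The spool sits inside the open box, centred. The clearance to the nearest interior wall is 165 mm.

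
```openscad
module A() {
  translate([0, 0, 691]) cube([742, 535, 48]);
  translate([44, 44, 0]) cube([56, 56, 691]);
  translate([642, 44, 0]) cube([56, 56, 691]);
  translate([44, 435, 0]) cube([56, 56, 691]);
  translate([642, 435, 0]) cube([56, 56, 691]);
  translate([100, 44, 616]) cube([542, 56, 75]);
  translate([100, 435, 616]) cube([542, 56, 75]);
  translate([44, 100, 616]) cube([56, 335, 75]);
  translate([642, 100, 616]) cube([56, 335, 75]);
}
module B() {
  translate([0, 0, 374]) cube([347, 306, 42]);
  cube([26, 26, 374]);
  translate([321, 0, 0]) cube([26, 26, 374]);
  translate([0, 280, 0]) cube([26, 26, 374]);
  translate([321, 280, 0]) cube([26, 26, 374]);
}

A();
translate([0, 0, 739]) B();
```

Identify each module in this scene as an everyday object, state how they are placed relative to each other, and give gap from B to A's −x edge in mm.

The stool's min-x is at 0; the table's min-x is 0; gap = 0 mm.

A is a table. B is a stool. The stool is on top of the table. The gap from the stool to the table's −x edge is 0 mm.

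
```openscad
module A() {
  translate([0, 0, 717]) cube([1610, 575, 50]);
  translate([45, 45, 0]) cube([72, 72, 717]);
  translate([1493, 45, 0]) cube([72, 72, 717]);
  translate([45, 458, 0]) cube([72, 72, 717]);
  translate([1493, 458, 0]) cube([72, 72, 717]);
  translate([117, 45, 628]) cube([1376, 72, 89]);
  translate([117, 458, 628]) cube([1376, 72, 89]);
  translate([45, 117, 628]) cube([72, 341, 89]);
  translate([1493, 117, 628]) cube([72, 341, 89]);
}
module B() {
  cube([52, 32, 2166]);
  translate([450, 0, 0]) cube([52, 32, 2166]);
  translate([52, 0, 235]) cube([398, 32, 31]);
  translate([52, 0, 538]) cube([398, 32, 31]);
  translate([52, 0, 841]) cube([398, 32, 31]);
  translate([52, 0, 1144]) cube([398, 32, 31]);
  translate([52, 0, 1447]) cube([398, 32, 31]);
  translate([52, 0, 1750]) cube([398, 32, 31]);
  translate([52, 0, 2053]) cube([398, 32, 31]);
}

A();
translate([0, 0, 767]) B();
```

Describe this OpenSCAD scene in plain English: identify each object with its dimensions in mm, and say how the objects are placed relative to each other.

A is a table: top 1610 mm (x) × 575 mm (y), 50 mm thick, upper face at z = 767 mm, on four 72×72 mm square legs, each inset 45 mm from the nearest pair of top edges, running from z = 0 to the bottom of the top. Four apron rails, 72 mm thick and 89 mm tall, run between adjacent legs with their top edges flush with the underside of the top and their outer faces flush with the legs' outer faces.

B is a straight ladder. Two 52×32 mm vertical rails, 2166 mm tall, stand 502 mm apart (outside-to-outside) with their front faces coplanar on the −y side. 7 rungs, each 32 mm deep and 31 mm tall, span between the inner faces of the rails, front faces flush with the rails. The lowest rung's underside is at z = 235 mm and rungs are spaced 303 mm apart (underside to underside).

The ladder is on top of the table.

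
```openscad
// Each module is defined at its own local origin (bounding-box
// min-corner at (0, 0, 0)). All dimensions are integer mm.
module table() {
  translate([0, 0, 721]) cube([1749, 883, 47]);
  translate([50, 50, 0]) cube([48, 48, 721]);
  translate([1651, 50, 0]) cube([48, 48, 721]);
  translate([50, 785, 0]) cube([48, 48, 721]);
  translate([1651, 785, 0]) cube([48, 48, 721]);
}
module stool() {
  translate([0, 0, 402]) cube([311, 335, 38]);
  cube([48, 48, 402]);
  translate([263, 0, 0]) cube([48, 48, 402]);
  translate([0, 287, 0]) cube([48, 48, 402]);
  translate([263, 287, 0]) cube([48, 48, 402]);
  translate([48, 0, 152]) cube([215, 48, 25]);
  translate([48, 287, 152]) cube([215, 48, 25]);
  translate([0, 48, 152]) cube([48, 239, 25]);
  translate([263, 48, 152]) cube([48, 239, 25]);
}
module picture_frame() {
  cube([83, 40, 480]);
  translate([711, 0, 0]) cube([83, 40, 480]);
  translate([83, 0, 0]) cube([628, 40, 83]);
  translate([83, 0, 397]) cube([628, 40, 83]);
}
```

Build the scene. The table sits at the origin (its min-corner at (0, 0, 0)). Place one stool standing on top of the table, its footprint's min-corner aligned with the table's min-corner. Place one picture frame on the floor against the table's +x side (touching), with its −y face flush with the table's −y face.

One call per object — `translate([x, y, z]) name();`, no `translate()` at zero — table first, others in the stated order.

table();
translate([0, 0, 768]) stool();
translate([1749, 0, 0]) picture_frame();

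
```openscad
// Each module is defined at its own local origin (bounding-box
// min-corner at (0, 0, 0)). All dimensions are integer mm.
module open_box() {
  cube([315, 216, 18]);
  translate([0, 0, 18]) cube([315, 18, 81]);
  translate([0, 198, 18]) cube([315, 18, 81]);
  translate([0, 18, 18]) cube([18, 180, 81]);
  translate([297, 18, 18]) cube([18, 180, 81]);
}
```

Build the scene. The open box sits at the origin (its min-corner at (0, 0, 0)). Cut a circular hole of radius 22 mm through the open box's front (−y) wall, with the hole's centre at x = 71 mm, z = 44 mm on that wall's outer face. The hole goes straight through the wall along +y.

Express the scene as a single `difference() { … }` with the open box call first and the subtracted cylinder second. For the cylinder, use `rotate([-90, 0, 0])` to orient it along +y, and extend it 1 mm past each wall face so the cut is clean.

difference() {
  open_box();
  translate([71, -1, 44]) rotate([-90, 0, 0]) cylinder(h = 20, r = 22);
}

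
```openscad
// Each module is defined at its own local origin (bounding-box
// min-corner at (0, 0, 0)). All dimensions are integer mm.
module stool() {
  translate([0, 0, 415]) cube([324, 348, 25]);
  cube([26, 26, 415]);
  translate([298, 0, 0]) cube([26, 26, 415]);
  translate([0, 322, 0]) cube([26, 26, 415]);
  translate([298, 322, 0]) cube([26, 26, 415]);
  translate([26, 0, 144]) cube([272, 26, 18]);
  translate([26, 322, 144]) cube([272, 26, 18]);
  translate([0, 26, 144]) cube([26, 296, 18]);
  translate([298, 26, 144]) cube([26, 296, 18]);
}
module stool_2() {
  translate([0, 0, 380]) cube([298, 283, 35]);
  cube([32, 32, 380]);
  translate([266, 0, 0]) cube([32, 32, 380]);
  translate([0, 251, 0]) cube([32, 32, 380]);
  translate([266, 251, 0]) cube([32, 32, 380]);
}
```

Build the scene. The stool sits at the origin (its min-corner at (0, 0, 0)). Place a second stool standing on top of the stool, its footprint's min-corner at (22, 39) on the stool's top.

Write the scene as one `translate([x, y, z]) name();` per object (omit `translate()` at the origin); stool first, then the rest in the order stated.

stool();
translate([22, 39, 440]) stool_2();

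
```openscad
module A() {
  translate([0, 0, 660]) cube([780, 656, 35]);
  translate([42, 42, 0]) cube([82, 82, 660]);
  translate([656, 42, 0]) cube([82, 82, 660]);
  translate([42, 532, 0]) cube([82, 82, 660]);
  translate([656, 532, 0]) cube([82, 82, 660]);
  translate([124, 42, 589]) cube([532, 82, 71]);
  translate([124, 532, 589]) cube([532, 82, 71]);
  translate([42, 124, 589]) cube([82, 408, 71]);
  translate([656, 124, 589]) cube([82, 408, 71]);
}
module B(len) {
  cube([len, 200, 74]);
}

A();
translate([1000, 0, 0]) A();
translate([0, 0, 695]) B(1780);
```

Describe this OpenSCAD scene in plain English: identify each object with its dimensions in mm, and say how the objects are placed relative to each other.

A is a rectangular dining table. The top is 780×656×35 mm with its upper surface at z = 695 mm. It stands on four 82×82 mm square legs, each inset 42 mm from the nearest pair of top edges, running from the floor to the underside of the top. Four apron rails, 82 mm thick and 71 mm tall, run between adjacent legs with their top edges flush with the underside of the top and their outer faces flush with the legs' outer faces.

B is a rectangular beam 1780 mm long (x), 200 mm deep (y), 74 mm thick (z).

The beam spans the tops of two tables placed 220 mm apart, resting at z = 695 mm.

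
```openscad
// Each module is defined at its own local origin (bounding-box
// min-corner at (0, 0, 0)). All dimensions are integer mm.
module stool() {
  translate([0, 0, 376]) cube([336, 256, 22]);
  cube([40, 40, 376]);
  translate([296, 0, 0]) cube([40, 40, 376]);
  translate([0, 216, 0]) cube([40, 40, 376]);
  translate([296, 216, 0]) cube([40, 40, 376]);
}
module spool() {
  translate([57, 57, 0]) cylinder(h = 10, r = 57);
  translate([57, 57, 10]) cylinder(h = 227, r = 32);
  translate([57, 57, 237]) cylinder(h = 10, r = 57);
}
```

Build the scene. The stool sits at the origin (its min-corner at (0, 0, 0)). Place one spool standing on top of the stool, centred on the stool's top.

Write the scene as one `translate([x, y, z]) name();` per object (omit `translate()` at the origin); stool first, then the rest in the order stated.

stool();
translate([111, 71, 398]) spool();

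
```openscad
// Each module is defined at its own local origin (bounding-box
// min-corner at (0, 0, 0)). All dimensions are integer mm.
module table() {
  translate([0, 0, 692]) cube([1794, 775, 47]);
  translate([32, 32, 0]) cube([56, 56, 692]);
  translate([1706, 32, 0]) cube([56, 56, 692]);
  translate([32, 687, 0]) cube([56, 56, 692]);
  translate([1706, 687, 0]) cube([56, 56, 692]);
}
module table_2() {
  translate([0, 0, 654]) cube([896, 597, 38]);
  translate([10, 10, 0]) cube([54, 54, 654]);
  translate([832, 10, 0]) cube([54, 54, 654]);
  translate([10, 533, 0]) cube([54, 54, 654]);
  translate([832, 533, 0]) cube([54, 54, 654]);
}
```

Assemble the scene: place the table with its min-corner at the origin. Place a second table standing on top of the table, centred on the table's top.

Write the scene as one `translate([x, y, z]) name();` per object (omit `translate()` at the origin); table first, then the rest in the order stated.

table();
translate([449, 89, 739]) table_2();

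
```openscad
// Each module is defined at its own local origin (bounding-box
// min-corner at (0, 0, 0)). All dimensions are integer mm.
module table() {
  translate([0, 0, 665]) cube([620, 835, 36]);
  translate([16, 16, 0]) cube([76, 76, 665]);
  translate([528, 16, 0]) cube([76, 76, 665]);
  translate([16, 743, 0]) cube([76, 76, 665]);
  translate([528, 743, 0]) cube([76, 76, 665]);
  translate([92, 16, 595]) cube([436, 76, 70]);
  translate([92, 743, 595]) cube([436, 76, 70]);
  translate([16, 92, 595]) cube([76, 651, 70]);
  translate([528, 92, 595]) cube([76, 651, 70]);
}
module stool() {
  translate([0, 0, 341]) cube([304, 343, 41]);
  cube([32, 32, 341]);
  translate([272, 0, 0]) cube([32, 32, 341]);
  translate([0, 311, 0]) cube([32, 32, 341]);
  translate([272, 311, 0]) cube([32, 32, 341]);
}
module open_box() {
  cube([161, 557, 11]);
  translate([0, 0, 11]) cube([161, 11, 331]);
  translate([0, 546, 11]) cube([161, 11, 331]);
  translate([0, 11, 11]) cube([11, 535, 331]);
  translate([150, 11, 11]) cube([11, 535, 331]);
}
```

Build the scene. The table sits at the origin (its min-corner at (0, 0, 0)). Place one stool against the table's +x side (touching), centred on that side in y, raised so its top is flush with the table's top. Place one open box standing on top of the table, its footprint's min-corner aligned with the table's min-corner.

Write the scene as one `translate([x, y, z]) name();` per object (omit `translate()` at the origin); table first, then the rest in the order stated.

table();
translate([620, 246, 319]) stool();
translate([0, 0, 701]) open_box();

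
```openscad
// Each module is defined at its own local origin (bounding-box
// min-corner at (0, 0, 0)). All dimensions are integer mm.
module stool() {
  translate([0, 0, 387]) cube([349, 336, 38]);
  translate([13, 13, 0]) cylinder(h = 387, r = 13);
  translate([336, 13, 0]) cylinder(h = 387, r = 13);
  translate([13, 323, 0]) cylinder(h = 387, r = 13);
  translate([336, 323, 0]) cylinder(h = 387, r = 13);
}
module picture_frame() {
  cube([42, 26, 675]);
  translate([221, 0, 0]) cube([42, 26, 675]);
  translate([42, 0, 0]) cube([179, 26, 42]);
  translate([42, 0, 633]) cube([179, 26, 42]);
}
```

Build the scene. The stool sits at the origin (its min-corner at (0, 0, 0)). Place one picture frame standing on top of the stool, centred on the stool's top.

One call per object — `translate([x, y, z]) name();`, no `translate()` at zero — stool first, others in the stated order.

stool();
translate([43, 155, 425]) picture_frame();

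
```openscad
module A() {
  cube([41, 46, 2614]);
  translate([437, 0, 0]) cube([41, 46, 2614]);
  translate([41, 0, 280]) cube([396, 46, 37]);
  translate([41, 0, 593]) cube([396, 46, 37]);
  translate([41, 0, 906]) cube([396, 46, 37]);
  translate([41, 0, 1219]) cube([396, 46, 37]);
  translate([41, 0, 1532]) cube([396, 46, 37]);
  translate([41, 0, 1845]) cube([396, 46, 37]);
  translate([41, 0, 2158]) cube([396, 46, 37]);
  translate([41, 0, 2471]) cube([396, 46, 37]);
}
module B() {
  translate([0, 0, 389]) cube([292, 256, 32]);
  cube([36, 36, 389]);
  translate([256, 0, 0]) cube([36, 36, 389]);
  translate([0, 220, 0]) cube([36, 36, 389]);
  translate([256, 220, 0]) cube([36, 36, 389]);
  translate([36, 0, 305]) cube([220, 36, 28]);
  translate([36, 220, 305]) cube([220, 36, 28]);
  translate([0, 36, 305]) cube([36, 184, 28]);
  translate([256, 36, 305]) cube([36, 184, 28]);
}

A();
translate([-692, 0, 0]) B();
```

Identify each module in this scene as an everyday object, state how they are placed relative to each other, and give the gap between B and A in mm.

A is a ladder. B is a stool. The stool is on the floor beside the ladder on its −x side. The gap between the stool and the ladder is 400 mm.

The stool's nearest face is 400 mm from the ladder's −x face.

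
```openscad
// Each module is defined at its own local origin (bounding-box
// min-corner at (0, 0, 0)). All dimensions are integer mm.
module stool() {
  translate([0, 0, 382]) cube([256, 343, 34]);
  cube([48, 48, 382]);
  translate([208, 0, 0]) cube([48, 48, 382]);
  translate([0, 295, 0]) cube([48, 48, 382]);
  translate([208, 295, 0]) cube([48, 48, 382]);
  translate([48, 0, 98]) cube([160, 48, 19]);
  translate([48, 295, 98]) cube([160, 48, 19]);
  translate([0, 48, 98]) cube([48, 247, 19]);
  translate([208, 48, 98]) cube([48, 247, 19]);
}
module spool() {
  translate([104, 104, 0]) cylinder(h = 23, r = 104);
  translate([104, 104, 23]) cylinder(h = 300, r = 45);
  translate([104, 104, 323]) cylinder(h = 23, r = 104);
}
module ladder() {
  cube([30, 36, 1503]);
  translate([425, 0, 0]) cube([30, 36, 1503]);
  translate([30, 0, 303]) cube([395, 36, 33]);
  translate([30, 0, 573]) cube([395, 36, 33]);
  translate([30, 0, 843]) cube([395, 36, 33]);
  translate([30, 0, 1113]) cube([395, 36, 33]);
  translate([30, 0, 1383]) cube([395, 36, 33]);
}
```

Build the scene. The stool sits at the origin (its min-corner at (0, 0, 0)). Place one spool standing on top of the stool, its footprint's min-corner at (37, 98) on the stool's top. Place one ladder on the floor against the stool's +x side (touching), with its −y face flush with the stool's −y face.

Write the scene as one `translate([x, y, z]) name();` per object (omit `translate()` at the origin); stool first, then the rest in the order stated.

stool();
translate([37, 98, 416]) spool();
translate([256, 0, 0]) ladder();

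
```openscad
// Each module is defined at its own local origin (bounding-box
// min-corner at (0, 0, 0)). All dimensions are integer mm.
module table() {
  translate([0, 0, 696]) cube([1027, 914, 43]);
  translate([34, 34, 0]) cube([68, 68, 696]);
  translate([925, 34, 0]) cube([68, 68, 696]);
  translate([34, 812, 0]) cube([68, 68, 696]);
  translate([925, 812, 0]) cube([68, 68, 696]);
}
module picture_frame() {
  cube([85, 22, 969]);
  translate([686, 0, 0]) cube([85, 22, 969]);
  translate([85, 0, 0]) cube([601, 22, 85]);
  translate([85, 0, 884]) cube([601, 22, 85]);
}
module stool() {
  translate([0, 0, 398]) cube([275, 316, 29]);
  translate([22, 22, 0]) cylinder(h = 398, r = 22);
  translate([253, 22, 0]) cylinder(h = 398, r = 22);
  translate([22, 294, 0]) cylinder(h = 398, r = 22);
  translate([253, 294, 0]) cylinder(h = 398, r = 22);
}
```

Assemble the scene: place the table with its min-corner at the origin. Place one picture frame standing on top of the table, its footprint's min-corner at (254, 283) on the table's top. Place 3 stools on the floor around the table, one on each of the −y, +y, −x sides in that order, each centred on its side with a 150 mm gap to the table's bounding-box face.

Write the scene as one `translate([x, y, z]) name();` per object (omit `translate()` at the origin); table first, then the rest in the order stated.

table();
translate([254, 283, 739]) picture_frame();
translate([376, -466, 0]) stool();
translate([376, 1064, 0]) stool();
translate([-425, 299, 0]) stool();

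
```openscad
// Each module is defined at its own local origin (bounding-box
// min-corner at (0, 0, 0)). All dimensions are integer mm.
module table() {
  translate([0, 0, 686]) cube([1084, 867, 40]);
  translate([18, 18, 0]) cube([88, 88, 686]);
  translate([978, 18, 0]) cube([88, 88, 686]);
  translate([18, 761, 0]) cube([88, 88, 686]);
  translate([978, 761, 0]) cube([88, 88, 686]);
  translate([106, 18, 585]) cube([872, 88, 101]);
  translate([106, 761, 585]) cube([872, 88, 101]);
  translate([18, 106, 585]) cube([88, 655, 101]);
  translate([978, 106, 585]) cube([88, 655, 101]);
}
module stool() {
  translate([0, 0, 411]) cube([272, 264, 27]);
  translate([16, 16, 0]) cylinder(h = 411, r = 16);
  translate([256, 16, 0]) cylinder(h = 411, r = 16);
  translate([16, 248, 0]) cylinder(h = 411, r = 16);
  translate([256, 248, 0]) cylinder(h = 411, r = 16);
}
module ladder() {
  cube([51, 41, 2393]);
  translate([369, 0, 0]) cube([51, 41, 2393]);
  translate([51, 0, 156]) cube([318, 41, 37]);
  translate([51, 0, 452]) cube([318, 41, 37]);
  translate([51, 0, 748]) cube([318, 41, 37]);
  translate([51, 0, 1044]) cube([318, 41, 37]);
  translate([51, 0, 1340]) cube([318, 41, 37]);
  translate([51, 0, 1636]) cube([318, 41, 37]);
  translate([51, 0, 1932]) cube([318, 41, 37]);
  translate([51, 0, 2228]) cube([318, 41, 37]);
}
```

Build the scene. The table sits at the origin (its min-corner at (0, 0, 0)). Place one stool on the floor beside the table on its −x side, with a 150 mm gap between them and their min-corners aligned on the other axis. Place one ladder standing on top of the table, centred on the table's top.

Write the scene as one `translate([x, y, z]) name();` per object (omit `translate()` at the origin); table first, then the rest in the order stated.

table();
translate([-422, 0, 0]) stool();
translate([332, 413, 726]) ladder();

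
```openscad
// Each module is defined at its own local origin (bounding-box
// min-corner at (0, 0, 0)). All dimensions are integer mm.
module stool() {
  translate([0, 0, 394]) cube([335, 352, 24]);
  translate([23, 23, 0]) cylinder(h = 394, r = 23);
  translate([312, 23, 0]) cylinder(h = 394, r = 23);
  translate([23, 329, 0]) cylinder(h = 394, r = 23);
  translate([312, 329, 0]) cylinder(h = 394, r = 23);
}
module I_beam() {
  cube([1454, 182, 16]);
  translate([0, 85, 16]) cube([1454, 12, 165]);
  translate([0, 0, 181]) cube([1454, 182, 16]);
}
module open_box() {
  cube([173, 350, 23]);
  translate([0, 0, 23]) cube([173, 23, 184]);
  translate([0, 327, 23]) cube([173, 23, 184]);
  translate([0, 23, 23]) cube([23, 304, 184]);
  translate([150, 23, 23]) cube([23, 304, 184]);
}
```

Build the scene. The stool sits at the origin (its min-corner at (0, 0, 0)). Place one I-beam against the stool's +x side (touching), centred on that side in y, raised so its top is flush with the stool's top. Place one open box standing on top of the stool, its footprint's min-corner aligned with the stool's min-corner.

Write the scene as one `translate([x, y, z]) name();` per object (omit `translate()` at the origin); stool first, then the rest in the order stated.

stool();
translate([335, 85, 221]) I_beam();
translate([0, 0, 418]) open_box();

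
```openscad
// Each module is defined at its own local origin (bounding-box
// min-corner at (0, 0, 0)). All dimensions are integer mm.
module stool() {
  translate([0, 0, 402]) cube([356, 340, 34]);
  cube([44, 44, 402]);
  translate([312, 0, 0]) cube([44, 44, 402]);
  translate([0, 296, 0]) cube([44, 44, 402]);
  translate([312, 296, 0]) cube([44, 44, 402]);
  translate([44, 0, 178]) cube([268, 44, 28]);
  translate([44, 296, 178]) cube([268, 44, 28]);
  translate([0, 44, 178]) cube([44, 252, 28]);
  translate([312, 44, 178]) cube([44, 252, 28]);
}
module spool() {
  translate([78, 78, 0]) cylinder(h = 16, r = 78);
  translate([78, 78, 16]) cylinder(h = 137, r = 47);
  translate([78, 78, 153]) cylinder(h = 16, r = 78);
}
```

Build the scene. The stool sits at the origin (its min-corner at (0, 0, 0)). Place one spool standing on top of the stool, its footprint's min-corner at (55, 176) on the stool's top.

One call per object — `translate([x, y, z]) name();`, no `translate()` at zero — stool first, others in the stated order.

stool();
translate([55, 176, 436]) spool();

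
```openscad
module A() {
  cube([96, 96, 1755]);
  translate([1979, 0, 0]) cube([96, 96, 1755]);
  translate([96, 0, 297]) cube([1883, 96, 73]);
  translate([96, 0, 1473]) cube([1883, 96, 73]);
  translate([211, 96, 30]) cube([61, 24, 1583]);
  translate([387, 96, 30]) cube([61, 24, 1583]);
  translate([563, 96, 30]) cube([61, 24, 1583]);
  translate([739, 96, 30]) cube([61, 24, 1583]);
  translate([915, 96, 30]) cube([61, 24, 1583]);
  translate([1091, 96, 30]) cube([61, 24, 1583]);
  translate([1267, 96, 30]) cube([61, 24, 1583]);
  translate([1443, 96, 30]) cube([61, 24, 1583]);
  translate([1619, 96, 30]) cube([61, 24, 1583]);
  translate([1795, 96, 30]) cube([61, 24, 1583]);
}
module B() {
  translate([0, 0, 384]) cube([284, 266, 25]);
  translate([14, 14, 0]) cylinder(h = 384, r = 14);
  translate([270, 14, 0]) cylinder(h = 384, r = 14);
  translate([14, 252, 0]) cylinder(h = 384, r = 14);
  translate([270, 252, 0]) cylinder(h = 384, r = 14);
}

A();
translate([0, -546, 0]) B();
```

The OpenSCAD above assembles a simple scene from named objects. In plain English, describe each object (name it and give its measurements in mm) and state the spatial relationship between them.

A is a fence section. Two 96×96 mm posts, 1755 mm tall, stand on the floor with a clear span of 1883 mm between their inner faces. Two horizontal rails of 96×73 mm section span the gap between the posts with their undersides at z = 297 mm and z = 1473 mm, flush with the posts' −y face. 10 pickets, each 61 mm wide, 24 mm thick and 1583 mm tall, are fixed to the +y face of the rails with their bottoms at z = 30 mm, evenly spaced across the span with equal gaps (rounded down to the nearest mm) at the −x end and between each pair — any rounding remainder accumulates at the +x end.

B is a simple wooden stool: a rectangular seat 284 mm (x) by 266 mm (y), 25 mm thick, top face at z = 409 mm, on four round legs, each 28 mm in diameter. The legs rest on z = 0, each leg's axis is inset half a diameter from the nearest pair of seat edges (so the leg's bounding box is flush with the corner).

The stool is on the floor beside the fence section on its −y side.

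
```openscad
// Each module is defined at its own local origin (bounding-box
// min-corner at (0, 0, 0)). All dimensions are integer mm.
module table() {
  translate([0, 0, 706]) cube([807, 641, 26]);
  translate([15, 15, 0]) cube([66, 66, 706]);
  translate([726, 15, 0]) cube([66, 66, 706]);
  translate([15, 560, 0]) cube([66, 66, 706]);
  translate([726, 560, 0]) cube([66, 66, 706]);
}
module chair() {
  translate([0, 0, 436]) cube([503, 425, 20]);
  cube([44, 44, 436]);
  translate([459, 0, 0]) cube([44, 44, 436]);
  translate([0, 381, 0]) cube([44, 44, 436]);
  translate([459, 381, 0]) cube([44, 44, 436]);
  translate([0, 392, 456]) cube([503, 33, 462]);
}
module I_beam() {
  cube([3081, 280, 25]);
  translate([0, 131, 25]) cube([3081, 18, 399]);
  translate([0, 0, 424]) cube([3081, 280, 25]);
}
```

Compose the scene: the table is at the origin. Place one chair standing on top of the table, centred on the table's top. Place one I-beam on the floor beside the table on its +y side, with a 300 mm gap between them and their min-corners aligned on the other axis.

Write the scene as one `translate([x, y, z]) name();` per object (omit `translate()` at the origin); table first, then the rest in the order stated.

table();
translate([152, 108, 732]) chair();
translate([0, 941, 0]) I_beam();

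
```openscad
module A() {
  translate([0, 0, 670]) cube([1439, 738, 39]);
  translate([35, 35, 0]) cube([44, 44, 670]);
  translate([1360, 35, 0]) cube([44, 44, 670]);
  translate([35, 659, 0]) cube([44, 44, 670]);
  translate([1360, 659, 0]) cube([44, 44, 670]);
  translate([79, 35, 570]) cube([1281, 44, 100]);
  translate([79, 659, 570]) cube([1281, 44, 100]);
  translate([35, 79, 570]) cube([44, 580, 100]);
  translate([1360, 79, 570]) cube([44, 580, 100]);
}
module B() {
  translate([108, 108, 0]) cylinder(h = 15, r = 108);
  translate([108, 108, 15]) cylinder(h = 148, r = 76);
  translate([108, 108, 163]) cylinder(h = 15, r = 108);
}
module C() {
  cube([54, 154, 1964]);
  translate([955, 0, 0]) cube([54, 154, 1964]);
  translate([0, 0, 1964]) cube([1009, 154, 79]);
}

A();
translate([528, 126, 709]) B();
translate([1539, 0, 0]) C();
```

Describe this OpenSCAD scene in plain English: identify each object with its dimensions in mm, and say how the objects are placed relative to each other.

A is a table: top 1439 mm (x) × 738 mm (y), 39 mm thick, upper face at z = 709 mm, on four 44×44 mm square legs, each inset 35 mm from the nearest pair of top edges, running from z = 0 to the bottom of the top. Four apron rails, 44 mm thick and 100 mm tall, run between adjacent legs with their top edges flush with the underside of the top and their outer faces flush with the legs' outer faces.

B is a spool: two coaxial disc flanges of radius 108 mm and thickness 15 mm, joined by a core cylinder of radius 76 mm and height 148 mm. The lower flange rests on z = 0 and the three cylinders share a vertical axis.

C is a rectangular door frame: two vertical jambs of 54×154 mm section, 1964 mm tall, with a clear opening 901 mm wide between their inner faces. A header 79 mm tall and 154 mm deep lies on top of the jambs and spans the full outside width.

The spool is on top of the table. The door frame is on the floor beside the table on its +x side.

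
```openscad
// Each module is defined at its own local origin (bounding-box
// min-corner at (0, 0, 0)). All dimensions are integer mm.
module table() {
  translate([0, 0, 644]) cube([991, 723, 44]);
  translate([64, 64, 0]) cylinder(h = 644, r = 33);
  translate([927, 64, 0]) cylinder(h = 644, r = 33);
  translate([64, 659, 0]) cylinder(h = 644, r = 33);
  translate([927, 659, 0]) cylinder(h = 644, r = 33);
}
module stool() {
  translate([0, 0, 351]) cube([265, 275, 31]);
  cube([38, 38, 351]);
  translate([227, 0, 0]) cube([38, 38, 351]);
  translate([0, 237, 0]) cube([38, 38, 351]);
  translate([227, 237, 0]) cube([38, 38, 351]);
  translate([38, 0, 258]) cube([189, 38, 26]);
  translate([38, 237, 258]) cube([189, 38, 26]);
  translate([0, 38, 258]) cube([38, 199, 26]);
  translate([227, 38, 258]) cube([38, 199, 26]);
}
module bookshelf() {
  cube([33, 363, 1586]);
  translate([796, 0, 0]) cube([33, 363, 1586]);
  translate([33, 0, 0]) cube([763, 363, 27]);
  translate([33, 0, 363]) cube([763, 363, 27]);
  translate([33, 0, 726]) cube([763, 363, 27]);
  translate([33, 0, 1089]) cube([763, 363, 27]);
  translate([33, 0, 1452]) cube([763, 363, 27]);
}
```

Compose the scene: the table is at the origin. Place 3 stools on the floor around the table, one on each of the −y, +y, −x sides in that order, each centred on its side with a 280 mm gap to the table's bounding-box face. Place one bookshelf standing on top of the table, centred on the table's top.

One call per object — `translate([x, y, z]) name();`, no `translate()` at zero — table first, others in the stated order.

table();
translate([363, -555, 0]) stool();
translate([363, 1003, 0]) stool();
translate([-545, 224, 0]) stool();
translate([81, 180, 688]) bookshelf();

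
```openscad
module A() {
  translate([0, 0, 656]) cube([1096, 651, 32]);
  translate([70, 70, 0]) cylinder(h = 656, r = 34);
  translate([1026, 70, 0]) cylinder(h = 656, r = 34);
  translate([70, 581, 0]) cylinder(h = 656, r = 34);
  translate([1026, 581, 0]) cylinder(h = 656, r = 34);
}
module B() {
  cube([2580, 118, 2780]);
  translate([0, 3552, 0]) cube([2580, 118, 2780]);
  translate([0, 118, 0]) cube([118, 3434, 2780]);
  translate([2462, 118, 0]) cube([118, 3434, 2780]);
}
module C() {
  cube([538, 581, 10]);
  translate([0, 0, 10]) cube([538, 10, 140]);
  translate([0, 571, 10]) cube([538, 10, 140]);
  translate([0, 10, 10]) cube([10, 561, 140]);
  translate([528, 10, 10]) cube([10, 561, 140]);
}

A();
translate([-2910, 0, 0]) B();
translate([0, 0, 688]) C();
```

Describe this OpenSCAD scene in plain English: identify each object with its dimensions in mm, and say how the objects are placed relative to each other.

A is a rectangular dining table. The top is 1096×651×32 mm with its upper surface at z = 688 mm. It stands on four round legs of 68 mm diameter, each leg's bounding box inset 36 mm from the nearest pair of top edges, running from the floor to the underside of the top.

B is the wall frame of a small rectangular building: four walls, each 2780 mm tall and 118 mm thick, enclosing a footprint 2580 mm (x) by 3670 mm (y) outside-to-outside, with no floor or roof. The front and back walls (the −y and +y sides) span the full width; the two side walls fit between them.

C is an open storage box with external size 538×581×150 mm and wall thickness 10 mm (the base is also 10 mm thick). The base covers the whole footprint; the four walls stand on the base, with the y-facing walls full-width and the x-facing walls fitting between their inner faces.

The house frame is on the floor beside the table on its −x side. The open box is on top of the table.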